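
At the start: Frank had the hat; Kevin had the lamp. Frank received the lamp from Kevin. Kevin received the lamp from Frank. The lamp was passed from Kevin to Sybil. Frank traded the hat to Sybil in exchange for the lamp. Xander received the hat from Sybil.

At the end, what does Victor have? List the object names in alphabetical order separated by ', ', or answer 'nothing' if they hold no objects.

Answer: nothing

Derivation:
Tracking all object holders:
Start: hat:Frank, lamp:Kevin
Event 1 (give lamp: Kevin -> Frank). State: hat:Frank, lamp:Frank
Event 2 (give lamp: Frank -> Kevin). State: hat:Frank, lamp:Kevin
Event 3 (give lamp: Kevin -> Sybil). State: hat:Frank, lamp:Sybil
Event 4 (swap hat<->lamp: now hat:Sybil, lamp:Frank). State: hat:Sybil, lamp:Frank
Event 5 (give hat: Sybil -> Xander). State: hat:Xander, lamp:Frank

Final state: hat:Xander, lamp:Frank
Victor holds: (nothing).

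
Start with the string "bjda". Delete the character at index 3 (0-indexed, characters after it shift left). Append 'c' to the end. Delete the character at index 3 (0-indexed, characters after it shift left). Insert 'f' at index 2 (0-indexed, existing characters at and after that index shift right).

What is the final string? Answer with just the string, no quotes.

Applying each edit step by step:
Start: "bjda"
Op 1 (delete idx 3 = 'a'): "bjda" -> "bjd"
Op 2 (append 'c'): "bjd" -> "bjdc"
Op 3 (delete idx 3 = 'c'): "bjdc" -> "bjd"
Op 4 (insert 'f' at idx 2): "bjd" -> "bjfd"

Answer: bjfd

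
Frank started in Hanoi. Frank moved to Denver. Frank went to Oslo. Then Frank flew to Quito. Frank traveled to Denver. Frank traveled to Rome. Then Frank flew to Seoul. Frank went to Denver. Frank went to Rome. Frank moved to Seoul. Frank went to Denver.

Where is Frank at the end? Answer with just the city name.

Answer: Denver

Derivation:
Tracking Frank's location:
Start: Frank is in Hanoi.
After move 1: Hanoi -> Denver. Frank is in Denver.
After move 2: Denver -> Oslo. Frank is in Oslo.
After move 3: Oslo -> Quito. Frank is in Quito.
After move 4: Quito -> Denver. Frank is in Denver.
After move 5: Denver -> Rome. Frank is in Rome.
After move 6: Rome -> Seoul. Frank is in Seoul.
After move 7: Seoul -> Denver. Frank is in Denver.
After move 8: Denver -> Rome. Frank is in Rome.
After move 9: Rome -> Seoul. Frank is in Seoul.
After move 10: Seoul -> Denver. Frank is in Denver.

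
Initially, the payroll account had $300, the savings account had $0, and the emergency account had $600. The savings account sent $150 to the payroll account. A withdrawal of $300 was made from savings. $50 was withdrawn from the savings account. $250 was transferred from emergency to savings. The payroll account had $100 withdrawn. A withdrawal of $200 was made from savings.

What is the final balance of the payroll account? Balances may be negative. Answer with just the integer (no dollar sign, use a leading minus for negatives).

Answer: 350

Derivation:
Tracking account balances step by step:
Start: payroll=300, savings=0, emergency=600
Event 1 (transfer 150 savings -> payroll): savings: 0 - 150 = -150, payroll: 300 + 150 = 450. Balances: payroll=450, savings=-150, emergency=600
Event 2 (withdraw 300 from savings): savings: -150 - 300 = -450. Balances: payroll=450, savings=-450, emergency=600
Event 3 (withdraw 50 from savings): savings: -450 - 50 = -500. Balances: payroll=450, savings=-500, emergency=600
Event 4 (transfer 250 emergency -> savings): emergency: 600 - 250 = 350, savings: -500 + 250 = -250. Balances: payroll=450, savings=-250, emergency=350
Event 5 (withdraw 100 from payroll): payroll: 450 - 100 = 350. Balances: payroll=350, savings=-250, emergency=350
Event 6 (withdraw 200 from savings): savings: -250 - 200 = -450. Balances: payroll=350, savings=-450, emergency=350

Final balance of payroll: 350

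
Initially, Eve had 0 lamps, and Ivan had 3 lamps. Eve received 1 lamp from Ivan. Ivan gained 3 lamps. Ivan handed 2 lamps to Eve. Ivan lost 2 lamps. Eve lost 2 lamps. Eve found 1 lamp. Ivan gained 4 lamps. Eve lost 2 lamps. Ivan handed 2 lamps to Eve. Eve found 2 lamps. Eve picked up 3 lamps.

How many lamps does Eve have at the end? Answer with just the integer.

Tracking counts step by step:
Start: Eve=0, Ivan=3
Event 1 (Ivan -> Eve, 1): Ivan: 3 -> 2, Eve: 0 -> 1. State: Eve=1, Ivan=2
Event 2 (Ivan +3): Ivan: 2 -> 5. State: Eve=1, Ivan=5
Event 3 (Ivan -> Eve, 2): Ivan: 5 -> 3, Eve: 1 -> 3. State: Eve=3, Ivan=3
Event 4 (Ivan -2): Ivan: 3 -> 1. State: Eve=3, Ivan=1
Event 5 (Eve -2): Eve: 3 -> 1. State: Eve=1, Ivan=1
Event 6 (Eve +1): Eve: 1 -> 2. State: Eve=2, Ivan=1
Event 7 (Ivan +4): Ivan: 1 -> 5. State: Eve=2, Ivan=5
Event 8 (Eve -2): Eve: 2 -> 0. State: Eve=0, Ivan=5
Event 9 (Ivan -> Eve, 2): Ivan: 5 -> 3, Eve: 0 -> 2. State: Eve=2, Ivan=3
Event 10 (Eve +2): Eve: 2 -> 4. State: Eve=4, Ivan=3
Event 11 (Eve +3): Eve: 4 -> 7. State: Eve=7, Ivan=3

Eve's final count: 7

Answer: 7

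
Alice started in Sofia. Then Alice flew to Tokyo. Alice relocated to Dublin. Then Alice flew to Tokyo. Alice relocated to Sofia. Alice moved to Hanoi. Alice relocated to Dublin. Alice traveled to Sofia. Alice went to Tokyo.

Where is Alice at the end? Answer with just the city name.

Answer: Tokyo

Derivation:
Tracking Alice's location:
Start: Alice is in Sofia.
After move 1: Sofia -> Tokyo. Alice is in Tokyo.
After move 2: Tokyo -> Dublin. Alice is in Dublin.
After move 3: Dublin -> Tokyo. Alice is in Tokyo.
After move 4: Tokyo -> Sofia. Alice is in Sofia.
After move 5: Sofia -> Hanoi. Alice is in Hanoi.
After move 6: Hanoi -> Dublin. Alice is in Dublin.
After move 7: Dublin -> Sofia. Alice is in Sofia.
After move 8: Sofia -> Tokyo. Alice is in Tokyo.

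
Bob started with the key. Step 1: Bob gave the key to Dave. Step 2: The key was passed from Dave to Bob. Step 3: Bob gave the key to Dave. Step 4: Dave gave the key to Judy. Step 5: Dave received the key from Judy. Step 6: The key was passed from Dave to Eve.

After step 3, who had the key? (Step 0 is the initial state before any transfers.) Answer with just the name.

Tracking the key holder through step 3:
After step 0 (start): Bob
After step 1: Dave
After step 2: Bob
After step 3: Dave

At step 3, the holder is Dave.

Answer: Dave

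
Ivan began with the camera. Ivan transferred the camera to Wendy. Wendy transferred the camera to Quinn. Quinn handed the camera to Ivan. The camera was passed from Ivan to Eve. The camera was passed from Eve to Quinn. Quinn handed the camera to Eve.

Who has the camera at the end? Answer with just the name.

Tracking the camera through each event:
Start: Ivan has the camera.
After event 1: Wendy has the camera.
After event 2: Quinn has the camera.
After event 3: Ivan has the camera.
After event 4: Eve has the camera.
After event 5: Quinn has the camera.
After event 6: Eve has the camera.

Answer: Eve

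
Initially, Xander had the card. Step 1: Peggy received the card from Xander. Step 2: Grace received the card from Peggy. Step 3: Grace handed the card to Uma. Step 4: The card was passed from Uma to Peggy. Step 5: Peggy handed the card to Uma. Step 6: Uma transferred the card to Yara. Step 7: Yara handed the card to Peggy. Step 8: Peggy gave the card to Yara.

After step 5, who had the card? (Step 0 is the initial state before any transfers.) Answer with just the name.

Answer: Uma

Derivation:
Tracking the card holder through step 5:
After step 0 (start): Xander
After step 1: Peggy
After step 2: Grace
After step 3: Uma
After step 4: Peggy
After step 5: Uma

At step 5, the holder is Uma.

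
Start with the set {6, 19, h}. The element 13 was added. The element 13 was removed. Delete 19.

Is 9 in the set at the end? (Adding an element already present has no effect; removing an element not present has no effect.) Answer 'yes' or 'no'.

Answer: no

Derivation:
Tracking the set through each operation:
Start: {19, 6, h}
Event 1 (add 13): added. Set: {13, 19, 6, h}
Event 2 (remove 13): removed. Set: {19, 6, h}
Event 3 (remove 19): removed. Set: {6, h}

Final set: {6, h} (size 2)
9 is NOT in the final set.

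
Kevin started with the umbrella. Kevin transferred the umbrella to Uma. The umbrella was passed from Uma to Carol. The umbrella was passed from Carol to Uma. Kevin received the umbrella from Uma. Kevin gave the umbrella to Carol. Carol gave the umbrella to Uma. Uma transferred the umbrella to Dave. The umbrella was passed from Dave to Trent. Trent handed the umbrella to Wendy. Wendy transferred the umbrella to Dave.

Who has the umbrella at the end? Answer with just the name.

Tracking the umbrella through each event:
Start: Kevin has the umbrella.
After event 1: Uma has the umbrella.
After event 2: Carol has the umbrella.
After event 3: Uma has the umbrella.
After event 4: Kevin has the umbrella.
After event 5: Carol has the umbrella.
After event 6: Uma has the umbrella.
After event 7: Dave has the umbrella.
After event 8: Trent has the umbrella.
After event 9: Wendy has the umbrella.
After event 10: Dave has the umbrella.

Answer: Dave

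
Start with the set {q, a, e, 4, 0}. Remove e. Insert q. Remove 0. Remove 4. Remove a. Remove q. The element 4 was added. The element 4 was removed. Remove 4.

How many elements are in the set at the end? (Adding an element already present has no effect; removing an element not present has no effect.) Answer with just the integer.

Tracking the set through each operation:
Start: {0, 4, a, e, q}
Event 1 (remove e): removed. Set: {0, 4, a, q}
Event 2 (add q): already present, no change. Set: {0, 4, a, q}
Event 3 (remove 0): removed. Set: {4, a, q}
Event 4 (remove 4): removed. Set: {a, q}
Event 5 (remove a): removed. Set: {q}
Event 6 (remove q): removed. Set: {}
Event 7 (add 4): added. Set: {4}
Event 8 (remove 4): removed. Set: {}
Event 9 (remove 4): not present, no change. Set: {}

Final set: {} (size 0)

Answer: 0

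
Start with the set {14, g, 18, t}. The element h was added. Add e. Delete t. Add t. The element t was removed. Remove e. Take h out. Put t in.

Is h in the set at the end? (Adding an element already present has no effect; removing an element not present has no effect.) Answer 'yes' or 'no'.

Tracking the set through each operation:
Start: {14, 18, g, t}
Event 1 (add h): added. Set: {14, 18, g, h, t}
Event 2 (add e): added. Set: {14, 18, e, g, h, t}
Event 3 (remove t): removed. Set: {14, 18, e, g, h}
Event 4 (add t): added. Set: {14, 18, e, g, h, t}
Event 5 (remove t): removed. Set: {14, 18, e, g, h}
Event 6 (remove e): removed. Set: {14, 18, g, h}
Event 7 (remove h): removed. Set: {14, 18, g}
Event 8 (add t): added. Set: {14, 18, g, t}

Final set: {14, 18, g, t} (size 4)
h is NOT in the final set.

Answer: no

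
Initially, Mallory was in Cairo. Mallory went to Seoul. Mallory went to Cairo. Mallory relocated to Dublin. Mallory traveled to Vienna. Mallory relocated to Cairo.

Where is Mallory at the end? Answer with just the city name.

Tracking Mallory's location:
Start: Mallory is in Cairo.
After move 1: Cairo -> Seoul. Mallory is in Seoul.
After move 2: Seoul -> Cairo. Mallory is in Cairo.
After move 3: Cairo -> Dublin. Mallory is in Dublin.
After move 4: Dublin -> Vienna. Mallory is in Vienna.
After move 5: Vienna -> Cairo. Mallory is in Cairo.

Answer: Cairo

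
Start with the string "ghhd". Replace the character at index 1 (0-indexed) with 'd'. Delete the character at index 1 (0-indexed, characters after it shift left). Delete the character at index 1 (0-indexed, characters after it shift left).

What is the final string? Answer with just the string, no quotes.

Applying each edit step by step:
Start: "ghhd"
Op 1 (replace idx 1: 'h' -> 'd'): "ghhd" -> "gdhd"
Op 2 (delete idx 1 = 'd'): "gdhd" -> "ghd"
Op 3 (delete idx 1 = 'h'): "ghd" -> "gd"

Answer: gd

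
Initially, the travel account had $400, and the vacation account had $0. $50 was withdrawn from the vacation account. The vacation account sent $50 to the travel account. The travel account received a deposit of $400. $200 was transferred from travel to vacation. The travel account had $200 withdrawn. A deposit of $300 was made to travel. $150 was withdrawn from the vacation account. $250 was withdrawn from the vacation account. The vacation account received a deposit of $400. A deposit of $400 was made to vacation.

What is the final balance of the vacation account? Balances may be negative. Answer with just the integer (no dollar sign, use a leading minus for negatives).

Answer: 500

Derivation:
Tracking account balances step by step:
Start: travel=400, vacation=0
Event 1 (withdraw 50 from vacation): vacation: 0 - 50 = -50. Balances: travel=400, vacation=-50
Event 2 (transfer 50 vacation -> travel): vacation: -50 - 50 = -100, travel: 400 + 50 = 450. Balances: travel=450, vacation=-100
Event 3 (deposit 400 to travel): travel: 450 + 400 = 850. Balances: travel=850, vacation=-100
Event 4 (transfer 200 travel -> vacation): travel: 850 - 200 = 650, vacation: -100 + 200 = 100. Balances: travel=650, vacation=100
Event 5 (withdraw 200 from travel): travel: 650 - 200 = 450. Balances: travel=450, vacation=100
Event 6 (deposit 300 to travel): travel: 450 + 300 = 750. Balances: travel=750, vacation=100
Event 7 (withdraw 150 from vacation): vacation: 100 - 150 = -50. Balances: travel=750, vacation=-50
Event 8 (withdraw 250 from vacation): vacation: -50 - 250 = -300. Balances: travel=750, vacation=-300
Event 9 (deposit 400 to vacation): vacation: -300 + 400 = 100. Balances: travel=750, vacation=100
Event 10 (deposit 400 to vacation): vacation: 100 + 400 = 500. Balances: travel=750, vacation=500

Final balance of vacation: 500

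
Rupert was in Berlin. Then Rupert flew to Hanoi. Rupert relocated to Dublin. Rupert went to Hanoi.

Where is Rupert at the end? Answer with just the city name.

Answer: Hanoi

Derivation:
Tracking Rupert's location:
Start: Rupert is in Berlin.
After move 1: Berlin -> Hanoi. Rupert is in Hanoi.
After move 2: Hanoi -> Dublin. Rupert is in Dublin.
After move 3: Dublin -> Hanoi. Rupert is in Hanoi.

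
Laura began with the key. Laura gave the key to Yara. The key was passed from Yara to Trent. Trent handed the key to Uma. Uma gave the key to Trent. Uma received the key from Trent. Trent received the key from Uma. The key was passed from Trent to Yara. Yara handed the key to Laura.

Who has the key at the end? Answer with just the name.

Answer: Laura

Derivation:
Tracking the key through each event:
Start: Laura has the key.
After event 1: Yara has the key.
After event 2: Trent has the key.
After event 3: Uma has the key.
After event 4: Trent has the key.
After event 5: Uma has the key.
After event 6: Trent has the key.
After event 7: Yara has the key.
After event 8: Laura has the key.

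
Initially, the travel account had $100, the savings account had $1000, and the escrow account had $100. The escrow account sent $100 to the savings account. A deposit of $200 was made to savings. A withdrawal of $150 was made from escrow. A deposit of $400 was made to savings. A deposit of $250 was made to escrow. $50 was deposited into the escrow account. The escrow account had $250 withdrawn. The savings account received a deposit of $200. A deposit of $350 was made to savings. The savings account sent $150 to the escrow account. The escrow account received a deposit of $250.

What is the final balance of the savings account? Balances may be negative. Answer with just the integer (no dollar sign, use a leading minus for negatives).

Tracking account balances step by step:
Start: travel=100, savings=1000, escrow=100
Event 1 (transfer 100 escrow -> savings): escrow: 100 - 100 = 0, savings: 1000 + 100 = 1100. Balances: travel=100, savings=1100, escrow=0
Event 2 (deposit 200 to savings): savings: 1100 + 200 = 1300. Balances: travel=100, savings=1300, escrow=0
Event 3 (withdraw 150 from escrow): escrow: 0 - 150 = -150. Balances: travel=100, savings=1300, escrow=-150
Event 4 (deposit 400 to savings): savings: 1300 + 400 = 1700. Balances: travel=100, savings=1700, escrow=-150
Event 5 (deposit 250 to escrow): escrow: -150 + 250 = 100. Balances: travel=100, savings=1700, escrow=100
Event 6 (deposit 50 to escrow): escrow: 100 + 50 = 150. Balances: travel=100, savings=1700, escrow=150
Event 7 (withdraw 250 from escrow): escrow: 150 - 250 = -100. Balances: travel=100, savings=1700, escrow=-100
Event 8 (deposit 200 to savings): savings: 1700 + 200 = 1900. Balances: travel=100, savings=1900, escrow=-100
Event 9 (deposit 350 to savings): savings: 1900 + 350 = 2250. Balances: travel=100, savings=2250, escrow=-100
Event 10 (transfer 150 savings -> escrow): savings: 2250 - 150 = 2100, escrow: -100 + 150 = 50. Balances: travel=100, savings=2100, escrow=50
Event 11 (deposit 250 to escrow): escrow: 50 + 250 = 300. Balances: travel=100, savings=2100, escrow=300

Final balance of savings: 2100

Answer: 2100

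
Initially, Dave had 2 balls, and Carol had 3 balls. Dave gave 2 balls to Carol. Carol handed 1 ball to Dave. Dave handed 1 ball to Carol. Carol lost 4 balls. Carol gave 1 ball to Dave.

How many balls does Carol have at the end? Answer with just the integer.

Answer: 0

Derivation:
Tracking counts step by step:
Start: Dave=2, Carol=3
Event 1 (Dave -> Carol, 2): Dave: 2 -> 0, Carol: 3 -> 5. State: Dave=0, Carol=5
Event 2 (Carol -> Dave, 1): Carol: 5 -> 4, Dave: 0 -> 1. State: Dave=1, Carol=4
Event 3 (Dave -> Carol, 1): Dave: 1 -> 0, Carol: 4 -> 5. State: Dave=0, Carol=5
Event 4 (Carol -4): Carol: 5 -> 1. State: Dave=0, Carol=1
Event 5 (Carol -> Dave, 1): Carol: 1 -> 0, Dave: 0 -> 1. State: Dave=1, Carol=0

Carol's final count: 0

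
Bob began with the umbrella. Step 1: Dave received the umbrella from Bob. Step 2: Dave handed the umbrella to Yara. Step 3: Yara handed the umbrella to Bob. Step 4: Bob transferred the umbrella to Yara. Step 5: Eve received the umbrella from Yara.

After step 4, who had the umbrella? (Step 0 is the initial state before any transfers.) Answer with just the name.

Tracking the umbrella holder through step 4:
After step 0 (start): Bob
After step 1: Dave
After step 2: Yara
After step 3: Bob
After step 4: Yara

At step 4, the holder is Yara.

Answer: Yara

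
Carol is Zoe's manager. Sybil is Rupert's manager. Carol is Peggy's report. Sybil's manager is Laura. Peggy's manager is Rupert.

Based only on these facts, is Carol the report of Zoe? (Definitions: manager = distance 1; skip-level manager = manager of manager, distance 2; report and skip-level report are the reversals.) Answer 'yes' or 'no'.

Reconstructing the manager chain from the given facts:
  Laura -> Sybil -> Rupert -> Peggy -> Carol -> Zoe
(each arrow means 'manager of the next')
Positions in the chain (0 = top):
  position of Laura: 0
  position of Sybil: 1
  position of Rupert: 2
  position of Peggy: 3
  position of Carol: 4
  position of Zoe: 5

Carol is at position 4, Zoe is at position 5; signed distance (j - i) = 1.
'report' requires j - i = -1. Actual distance is 1, so the relation does NOT hold.

Answer: no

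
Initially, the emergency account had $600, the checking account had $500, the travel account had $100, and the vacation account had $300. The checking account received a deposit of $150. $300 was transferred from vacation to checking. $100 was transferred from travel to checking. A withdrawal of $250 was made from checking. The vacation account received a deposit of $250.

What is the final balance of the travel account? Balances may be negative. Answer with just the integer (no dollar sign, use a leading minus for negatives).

Answer: 0

Derivation:
Tracking account balances step by step:
Start: emergency=600, checking=500, travel=100, vacation=300
Event 1 (deposit 150 to checking): checking: 500 + 150 = 650. Balances: emergency=600, checking=650, travel=100, vacation=300
Event 2 (transfer 300 vacation -> checking): vacation: 300 - 300 = 0, checking: 650 + 300 = 950. Balances: emergency=600, checking=950, travel=100, vacation=0
Event 3 (transfer 100 travel -> checking): travel: 100 - 100 = 0, checking: 950 + 100 = 1050. Balances: emergency=600, checking=1050, travel=0, vacation=0
Event 4 (withdraw 250 from checking): checking: 1050 - 250 = 800. Balances: emergency=600, checking=800, travel=0, vacation=0
Event 5 (deposit 250 to vacation): vacation: 0 + 250 = 250. Balances: emergency=600, checking=800, travel=0, vacation=250

Final balance of travel: 0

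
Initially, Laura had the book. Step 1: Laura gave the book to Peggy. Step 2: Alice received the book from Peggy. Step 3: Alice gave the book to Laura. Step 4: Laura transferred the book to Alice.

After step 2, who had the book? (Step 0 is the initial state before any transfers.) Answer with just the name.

Tracking the book holder through step 2:
After step 0 (start): Laura
After step 1: Peggy
After step 2: Alice

At step 2, the holder is Alice.

Answer: Alice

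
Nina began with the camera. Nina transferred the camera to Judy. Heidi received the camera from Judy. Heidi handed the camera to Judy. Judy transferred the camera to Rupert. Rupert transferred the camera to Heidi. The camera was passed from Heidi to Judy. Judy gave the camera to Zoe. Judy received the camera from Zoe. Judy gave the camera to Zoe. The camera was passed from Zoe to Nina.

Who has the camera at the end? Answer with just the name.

Tracking the camera through each event:
Start: Nina has the camera.
After event 1: Judy has the camera.
After event 2: Heidi has the camera.
After event 3: Judy has the camera.
After event 4: Rupert has the camera.
After event 5: Heidi has the camera.
After event 6: Judy has the camera.
After event 7: Zoe has the camera.
After event 8: Judy has the camera.
After event 9: Zoe has the camera.
After event 10: Nina has the camera.

Answer: Nina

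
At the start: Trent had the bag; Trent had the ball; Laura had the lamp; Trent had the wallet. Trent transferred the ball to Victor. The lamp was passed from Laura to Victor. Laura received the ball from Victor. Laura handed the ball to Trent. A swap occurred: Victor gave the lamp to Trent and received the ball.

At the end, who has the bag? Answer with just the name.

Answer: Trent

Derivation:
Tracking all object holders:
Start: bag:Trent, ball:Trent, lamp:Laura, wallet:Trent
Event 1 (give ball: Trent -> Victor). State: bag:Trent, ball:Victor, lamp:Laura, wallet:Trent
Event 2 (give lamp: Laura -> Victor). State: bag:Trent, ball:Victor, lamp:Victor, wallet:Trent
Event 3 (give ball: Victor -> Laura). State: bag:Trent, ball:Laura, lamp:Victor, wallet:Trent
Event 4 (give ball: Laura -> Trent). State: bag:Trent, ball:Trent, lamp:Victor, wallet:Trent
Event 5 (swap lamp<->ball: now lamp:Trent, ball:Victor). State: bag:Trent, ball:Victor, lamp:Trent, wallet:Trent

Final state: bag:Trent, ball:Victor, lamp:Trent, wallet:Trent
The bag is held by Trent.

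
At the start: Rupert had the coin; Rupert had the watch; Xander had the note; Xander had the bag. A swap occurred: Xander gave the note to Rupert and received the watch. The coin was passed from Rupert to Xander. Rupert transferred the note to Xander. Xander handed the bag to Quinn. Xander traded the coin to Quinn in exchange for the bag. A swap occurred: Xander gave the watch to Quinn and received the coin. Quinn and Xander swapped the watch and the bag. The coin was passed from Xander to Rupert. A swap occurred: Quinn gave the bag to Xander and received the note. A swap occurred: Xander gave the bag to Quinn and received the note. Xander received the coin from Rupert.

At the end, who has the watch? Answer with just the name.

Answer: Xander

Derivation:
Tracking all object holders:
Start: coin:Rupert, watch:Rupert, note:Xander, bag:Xander
Event 1 (swap note<->watch: now note:Rupert, watch:Xander). State: coin:Rupert, watch:Xander, note:Rupert, bag:Xander
Event 2 (give coin: Rupert -> Xander). State: coin:Xander, watch:Xander, note:Rupert, bag:Xander
Event 3 (give note: Rupert -> Xander). State: coin:Xander, watch:Xander, note:Xander, bag:Xander
Event 4 (give bag: Xander -> Quinn). State: coin:Xander, watch:Xander, note:Xander, bag:Quinn
Event 5 (swap coin<->bag: now coin:Quinn, bag:Xander). State: coin:Quinn, watch:Xander, note:Xander, bag:Xander
Event 6 (swap watch<->coin: now watch:Quinn, coin:Xander). State: coin:Xander, watch:Quinn, note:Xander, bag:Xander
Event 7 (swap watch<->bag: now watch:Xander, bag:Quinn). State: coin:Xander, watch:Xander, note:Xander, bag:Quinn
Event 8 (give coin: Xander -> Rupert). State: coin:Rupert, watch:Xander, note:Xander, bag:Quinn
Event 9 (swap bag<->note: now bag:Xander, note:Quinn). State: coin:Rupert, watch:Xander, note:Quinn, bag:Xander
Event 10 (swap bag<->note: now bag:Quinn, note:Xander). State: coin:Rupert, watch:Xander, note:Xander, bag:Quinn
Event 11 (give coin: Rupert -> Xander). State: coin:Xander, watch:Xander, note:Xander, bag:Quinn

Final state: coin:Xander, watch:Xander, note:Xander, bag:Quinn
The watch is held by Xander.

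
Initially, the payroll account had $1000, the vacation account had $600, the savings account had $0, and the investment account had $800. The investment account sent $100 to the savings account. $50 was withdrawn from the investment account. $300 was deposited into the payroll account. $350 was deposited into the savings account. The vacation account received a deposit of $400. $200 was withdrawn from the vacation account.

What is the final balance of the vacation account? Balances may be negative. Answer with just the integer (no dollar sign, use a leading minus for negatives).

Answer: 800

Derivation:
Tracking account balances step by step:
Start: payroll=1000, vacation=600, savings=0, investment=800
Event 1 (transfer 100 investment -> savings): investment: 800 - 100 = 700, savings: 0 + 100 = 100. Balances: payroll=1000, vacation=600, savings=100, investment=700
Event 2 (withdraw 50 from investment): investment: 700 - 50 = 650. Balances: payroll=1000, vacation=600, savings=100, investment=650
Event 3 (deposit 300 to payroll): payroll: 1000 + 300 = 1300. Balances: payroll=1300, vacation=600, savings=100, investment=650
Event 4 (deposit 350 to savings): savings: 100 + 350 = 450. Balances: payroll=1300, vacation=600, savings=450, investment=650
Event 5 (deposit 400 to vacation): vacation: 600 + 400 = 1000. Balances: payroll=1300, vacation=1000, savings=450, investment=650
Event 6 (withdraw 200 from vacation): vacation: 1000 - 200 = 800. Balances: payroll=1300, vacation=800, savings=450, investment=650

Final balance of vacation: 800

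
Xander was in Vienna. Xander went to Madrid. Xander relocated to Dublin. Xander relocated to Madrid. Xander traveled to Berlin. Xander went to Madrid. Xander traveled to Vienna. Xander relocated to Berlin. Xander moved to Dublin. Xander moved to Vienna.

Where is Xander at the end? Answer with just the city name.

Tracking Xander's location:
Start: Xander is in Vienna.
After move 1: Vienna -> Madrid. Xander is in Madrid.
After move 2: Madrid -> Dublin. Xander is in Dublin.
After move 3: Dublin -> Madrid. Xander is in Madrid.
After move 4: Madrid -> Berlin. Xander is in Berlin.
After move 5: Berlin -> Madrid. Xander is in Madrid.
After move 6: Madrid -> Vienna. Xander is in Vienna.
After move 7: Vienna -> Berlin. Xander is in Berlin.
After move 8: Berlin -> Dublin. Xander is in Dublin.
After move 9: Dublin -> Vienna. Xander is in Vienna.

Answer: Vienna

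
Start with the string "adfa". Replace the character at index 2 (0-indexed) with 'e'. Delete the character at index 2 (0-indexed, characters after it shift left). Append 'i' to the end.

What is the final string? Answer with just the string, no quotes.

Applying each edit step by step:
Start: "adfa"
Op 1 (replace idx 2: 'f' -> 'e'): "adfa" -> "adea"
Op 2 (delete idx 2 = 'e'): "adea" -> "ada"
Op 3 (append 'i'): "ada" -> "adai"

Answer: adai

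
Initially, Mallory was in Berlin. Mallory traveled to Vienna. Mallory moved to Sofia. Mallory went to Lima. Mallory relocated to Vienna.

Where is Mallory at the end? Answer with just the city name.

Answer: Vienna

Derivation:
Tracking Mallory's location:
Start: Mallory is in Berlin.
After move 1: Berlin -> Vienna. Mallory is in Vienna.
After move 2: Vienna -> Sofia. Mallory is in Sofia.
After move 3: Sofia -> Lima. Mallory is in Lima.
After move 4: Lima -> Vienna. Mallory is in Vienna.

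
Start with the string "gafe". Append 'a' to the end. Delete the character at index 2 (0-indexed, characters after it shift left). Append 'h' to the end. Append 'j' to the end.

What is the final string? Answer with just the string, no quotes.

Answer: gaeahj

Derivation:
Applying each edit step by step:
Start: "gafe"
Op 1 (append 'a'): "gafe" -> "gafea"
Op 2 (delete idx 2 = 'f'): "gafea" -> "gaea"
Op 3 (append 'h'): "gaea" -> "gaeah"
Op 4 (append 'j'): "gaeah" -> "gaeahj"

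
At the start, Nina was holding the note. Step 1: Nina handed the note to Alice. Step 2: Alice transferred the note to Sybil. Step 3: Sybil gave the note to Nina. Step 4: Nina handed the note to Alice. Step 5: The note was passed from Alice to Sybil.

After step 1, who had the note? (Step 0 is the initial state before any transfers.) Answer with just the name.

Answer: Alice

Derivation:
Tracking the note holder through step 1:
After step 0 (start): Nina
After step 1: Alice

At step 1, the holder is Alice.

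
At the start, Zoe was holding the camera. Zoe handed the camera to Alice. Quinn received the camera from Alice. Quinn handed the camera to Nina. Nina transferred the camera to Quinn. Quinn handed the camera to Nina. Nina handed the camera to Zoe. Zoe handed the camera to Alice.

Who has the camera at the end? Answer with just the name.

Answer: Alice

Derivation:
Tracking the camera through each event:
Start: Zoe has the camera.
After event 1: Alice has the camera.
After event 2: Quinn has the camera.
After event 3: Nina has the camera.
After event 4: Quinn has the camera.
After event 5: Nina has the camera.
After event 6: Zoe has the camera.
After event 7: Alice has the camera.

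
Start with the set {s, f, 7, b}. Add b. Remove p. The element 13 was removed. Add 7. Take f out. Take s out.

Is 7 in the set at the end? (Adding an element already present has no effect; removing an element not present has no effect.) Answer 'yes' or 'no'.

Answer: yes

Derivation:
Tracking the set through each operation:
Start: {7, b, f, s}
Event 1 (add b): already present, no change. Set: {7, b, f, s}
Event 2 (remove p): not present, no change. Set: {7, b, f, s}
Event 3 (remove 13): not present, no change. Set: {7, b, f, s}
Event 4 (add 7): already present, no change. Set: {7, b, f, s}
Event 5 (remove f): removed. Set: {7, b, s}
Event 6 (remove s): removed. Set: {7, b}

Final set: {7, b} (size 2)
7 is in the final set.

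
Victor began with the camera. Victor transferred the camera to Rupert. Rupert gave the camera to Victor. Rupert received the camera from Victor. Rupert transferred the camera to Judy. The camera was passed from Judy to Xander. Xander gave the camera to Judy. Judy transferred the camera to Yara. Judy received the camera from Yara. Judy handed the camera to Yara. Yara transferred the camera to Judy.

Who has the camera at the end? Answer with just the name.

Tracking the camera through each event:
Start: Victor has the camera.
After event 1: Rupert has the camera.
After event 2: Victor has the camera.
After event 3: Rupert has the camera.
After event 4: Judy has the camera.
After event 5: Xander has the camera.
After event 6: Judy has the camera.
After event 7: Yara has the camera.
After event 8: Judy has the camera.
After event 9: Yara has the camera.
After event 10: Judy has the camera.

Answer: Judy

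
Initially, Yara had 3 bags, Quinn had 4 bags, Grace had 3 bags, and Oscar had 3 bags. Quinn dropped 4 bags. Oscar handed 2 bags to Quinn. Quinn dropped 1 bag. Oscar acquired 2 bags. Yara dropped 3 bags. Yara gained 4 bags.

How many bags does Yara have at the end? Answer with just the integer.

Tracking counts step by step:
Start: Yara=3, Quinn=4, Grace=3, Oscar=3
Event 1 (Quinn -4): Quinn: 4 -> 0. State: Yara=3, Quinn=0, Grace=3, Oscar=3
Event 2 (Oscar -> Quinn, 2): Oscar: 3 -> 1, Quinn: 0 -> 2. State: Yara=3, Quinn=2, Grace=3, Oscar=1
Event 3 (Quinn -1): Quinn: 2 -> 1. State: Yara=3, Quinn=1, Grace=3, Oscar=1
Event 4 (Oscar +2): Oscar: 1 -> 3. State: Yara=3, Quinn=1, Grace=3, Oscar=3
Event 5 (Yara -3): Yara: 3 -> 0. State: Yara=0, Quinn=1, Grace=3, Oscar=3
Event 6 (Yara +4): Yara: 0 -> 4. State: Yara=4, Quinn=1, Grace=3, Oscar=3

Yara's final count: 4

Answer: 4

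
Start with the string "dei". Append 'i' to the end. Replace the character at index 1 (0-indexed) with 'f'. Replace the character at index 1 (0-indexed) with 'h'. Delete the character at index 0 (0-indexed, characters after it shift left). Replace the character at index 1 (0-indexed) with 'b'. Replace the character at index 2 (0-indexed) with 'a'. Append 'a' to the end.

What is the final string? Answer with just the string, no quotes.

Applying each edit step by step:
Start: "dei"
Op 1 (append 'i'): "dei" -> "deii"
Op 2 (replace idx 1: 'e' -> 'f'): "deii" -> "dfii"
Op 3 (replace idx 1: 'f' -> 'h'): "dfii" -> "dhii"
Op 4 (delete idx 0 = 'd'): "dhii" -> "hii"
Op 5 (replace idx 1: 'i' -> 'b'): "hii" -> "hbi"
Op 6 (replace idx 2: 'i' -> 'a'): "hbi" -> "hba"
Op 7 (append 'a'): "hba" -> "hbaa"

Answer: hbaa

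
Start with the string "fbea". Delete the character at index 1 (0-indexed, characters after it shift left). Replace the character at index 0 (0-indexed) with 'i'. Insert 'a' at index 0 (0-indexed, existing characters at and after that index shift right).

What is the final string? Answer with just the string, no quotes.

Applying each edit step by step:
Start: "fbea"
Op 1 (delete idx 1 = 'b'): "fbea" -> "fea"
Op 2 (replace idx 0: 'f' -> 'i'): "fea" -> "iea"
Op 3 (insert 'a' at idx 0): "iea" -> "aiea"

Answer: aiea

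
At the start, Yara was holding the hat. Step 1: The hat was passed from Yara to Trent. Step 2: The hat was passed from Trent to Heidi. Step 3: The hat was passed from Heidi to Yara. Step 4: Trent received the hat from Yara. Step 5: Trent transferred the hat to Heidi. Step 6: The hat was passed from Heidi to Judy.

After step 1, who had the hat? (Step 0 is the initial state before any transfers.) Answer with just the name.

Tracking the hat holder through step 1:
After step 0 (start): Yara
After step 1: Trent

At step 1, the holder is Trent.

Answer: Trent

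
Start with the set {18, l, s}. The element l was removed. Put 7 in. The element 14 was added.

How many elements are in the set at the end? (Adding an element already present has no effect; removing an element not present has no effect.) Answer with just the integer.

Tracking the set through each operation:
Start: {18, l, s}
Event 1 (remove l): removed. Set: {18, s}
Event 2 (add 7): added. Set: {18, 7, s}
Event 3 (add 14): added. Set: {14, 18, 7, s}

Final set: {14, 18, 7, s} (size 4)

Answer: 4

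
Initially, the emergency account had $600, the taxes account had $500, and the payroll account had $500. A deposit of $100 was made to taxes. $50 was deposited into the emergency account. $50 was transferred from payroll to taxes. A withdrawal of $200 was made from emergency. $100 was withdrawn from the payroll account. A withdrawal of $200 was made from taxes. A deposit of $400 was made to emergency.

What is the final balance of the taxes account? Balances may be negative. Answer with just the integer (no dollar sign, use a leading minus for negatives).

Tracking account balances step by step:
Start: emergency=600, taxes=500, payroll=500
Event 1 (deposit 100 to taxes): taxes: 500 + 100 = 600. Balances: emergency=600, taxes=600, payroll=500
Event 2 (deposit 50 to emergency): emergency: 600 + 50 = 650. Balances: emergency=650, taxes=600, payroll=500
Event 3 (transfer 50 payroll -> taxes): payroll: 500 - 50 = 450, taxes: 600 + 50 = 650. Balances: emergency=650, taxes=650, payroll=450
Event 4 (withdraw 200 from emergency): emergency: 650 - 200 = 450. Balances: emergency=450, taxes=650, payroll=450
Event 5 (withdraw 100 from payroll): payroll: 450 - 100 = 350. Balances: emergency=450, taxes=650, payroll=350
Event 6 (withdraw 200 from taxes): taxes: 650 - 200 = 450. Balances: emergency=450, taxes=450, payroll=350
Event 7 (deposit 400 to emergency): emergency: 450 + 400 = 850. Balances: emergency=850, taxes=450, payroll=350

Final balance of taxes: 450

Answer: 450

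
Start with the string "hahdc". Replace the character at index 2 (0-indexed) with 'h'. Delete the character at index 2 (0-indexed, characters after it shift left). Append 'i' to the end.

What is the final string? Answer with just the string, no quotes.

Answer: hadci

Derivation:
Applying each edit step by step:
Start: "hahdc"
Op 1 (replace idx 2: 'h' -> 'h'): "hahdc" -> "hahdc"
Op 2 (delete idx 2 = 'h'): "hahdc" -> "hadc"
Op 3 (append 'i'): "hadc" -> "hadci"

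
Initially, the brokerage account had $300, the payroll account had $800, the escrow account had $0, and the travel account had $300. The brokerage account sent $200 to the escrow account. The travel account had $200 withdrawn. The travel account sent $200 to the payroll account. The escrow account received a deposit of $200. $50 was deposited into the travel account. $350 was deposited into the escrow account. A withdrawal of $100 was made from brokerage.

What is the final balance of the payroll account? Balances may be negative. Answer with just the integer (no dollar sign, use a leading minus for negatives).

Tracking account balances step by step:
Start: brokerage=300, payroll=800, escrow=0, travel=300
Event 1 (transfer 200 brokerage -> escrow): brokerage: 300 - 200 = 100, escrow: 0 + 200 = 200. Balances: brokerage=100, payroll=800, escrow=200, travel=300
Event 2 (withdraw 200 from travel): travel: 300 - 200 = 100. Balances: brokerage=100, payroll=800, escrow=200, travel=100
Event 3 (transfer 200 travel -> payroll): travel: 100 - 200 = -100, payroll: 800 + 200 = 1000. Balances: brokerage=100, payroll=1000, escrow=200, travel=-100
Event 4 (deposit 200 to escrow): escrow: 200 + 200 = 400. Balances: brokerage=100, payroll=1000, escrow=400, travel=-100
Event 5 (deposit 50 to travel): travel: -100 + 50 = -50. Balances: brokerage=100, payroll=1000, escrow=400, travel=-50
Event 6 (deposit 350 to escrow): escrow: 400 + 350 = 750. Balances: brokerage=100, payroll=1000, escrow=750, travel=-50
Event 7 (withdraw 100 from brokerage): brokerage: 100 - 100 = 0. Balances: brokerage=0, payroll=1000, escrow=750, travel=-50

Final balance of payroll: 1000

Answer: 1000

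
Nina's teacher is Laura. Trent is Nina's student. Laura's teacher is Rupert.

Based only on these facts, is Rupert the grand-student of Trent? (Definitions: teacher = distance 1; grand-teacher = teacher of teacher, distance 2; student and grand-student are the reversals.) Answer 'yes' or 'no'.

Reconstructing the teacher chain from the given facts:
  Rupert -> Laura -> Nina -> Trent
(each arrow means 'teacher of the next')
Positions in the chain (0 = top):
  position of Rupert: 0
  position of Laura: 1
  position of Nina: 2
  position of Trent: 3

Rupert is at position 0, Trent is at position 3; signed distance (j - i) = 3.
'grand-student' requires j - i = -2. Actual distance is 3, so the relation does NOT hold.

Answer: no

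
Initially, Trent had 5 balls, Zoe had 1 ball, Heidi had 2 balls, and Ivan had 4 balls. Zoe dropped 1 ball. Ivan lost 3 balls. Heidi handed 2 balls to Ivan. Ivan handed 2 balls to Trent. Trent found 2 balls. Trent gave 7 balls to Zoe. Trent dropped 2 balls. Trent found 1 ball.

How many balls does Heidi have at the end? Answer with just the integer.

Tracking counts step by step:
Start: Trent=5, Zoe=1, Heidi=2, Ivan=4
Event 1 (Zoe -1): Zoe: 1 -> 0. State: Trent=5, Zoe=0, Heidi=2, Ivan=4
Event 2 (Ivan -3): Ivan: 4 -> 1. State: Trent=5, Zoe=0, Heidi=2, Ivan=1
Event 3 (Heidi -> Ivan, 2): Heidi: 2 -> 0, Ivan: 1 -> 3. State: Trent=5, Zoe=0, Heidi=0, Ivan=3
Event 4 (Ivan -> Trent, 2): Ivan: 3 -> 1, Trent: 5 -> 7. State: Trent=7, Zoe=0, Heidi=0, Ivan=1
Event 5 (Trent +2): Trent: 7 -> 9. State: Trent=9, Zoe=0, Heidi=0, Ivan=1
Event 6 (Trent -> Zoe, 7): Trent: 9 -> 2, Zoe: 0 -> 7. State: Trent=2, Zoe=7, Heidi=0, Ivan=1
Event 7 (Trent -2): Trent: 2 -> 0. State: Trent=0, Zoe=7, Heidi=0, Ivan=1
Event 8 (Trent +1): Trent: 0 -> 1. State: Trent=1, Zoe=7, Heidi=0, Ivan=1

Heidi's final count: 0

Answer: 0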